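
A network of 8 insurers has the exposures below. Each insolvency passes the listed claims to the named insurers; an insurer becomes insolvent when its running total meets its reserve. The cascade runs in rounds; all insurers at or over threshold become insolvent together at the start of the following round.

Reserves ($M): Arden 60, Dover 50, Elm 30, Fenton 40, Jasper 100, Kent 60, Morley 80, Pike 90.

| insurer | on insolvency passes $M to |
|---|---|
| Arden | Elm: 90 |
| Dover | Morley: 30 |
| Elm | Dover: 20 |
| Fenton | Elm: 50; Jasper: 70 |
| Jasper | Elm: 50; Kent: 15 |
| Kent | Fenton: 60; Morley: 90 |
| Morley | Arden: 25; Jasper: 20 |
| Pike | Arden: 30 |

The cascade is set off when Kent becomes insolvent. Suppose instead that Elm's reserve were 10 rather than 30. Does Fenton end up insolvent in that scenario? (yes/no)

yes

With Elm's reserve at 10:
Round 1 — Kent becomes insolvent (initial).
  Fenton: +60 → 60 ≥ 40
  Morley: +90 → 90 ≥ 80
Round 2 — Fenton, Morley become insolvent.
  Arden: +25 → 25 < 60
  Elm: +50 → 50 ≥ 10
  Jasper: +70+20 → 90 < 100
Round 3 — Elm becomes insolvent.
  Dover: +20 → 20 < 50
No further insolvencies.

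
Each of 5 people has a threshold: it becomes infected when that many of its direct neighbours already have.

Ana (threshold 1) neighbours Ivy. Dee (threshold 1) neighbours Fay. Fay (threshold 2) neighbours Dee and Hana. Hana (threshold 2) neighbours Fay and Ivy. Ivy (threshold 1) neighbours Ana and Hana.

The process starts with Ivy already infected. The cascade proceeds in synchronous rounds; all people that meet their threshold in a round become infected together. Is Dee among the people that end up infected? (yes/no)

Round 1 — Ivy becomes infected (initial).
Round 2 — checking thresholds:
  Ana: 1 of 1 neighbours ≥ 1, becomes infected.
  Hana: 1 of 2 neighbours < 2, below threshold.
Round 3 — no new infections; cascade stops.

no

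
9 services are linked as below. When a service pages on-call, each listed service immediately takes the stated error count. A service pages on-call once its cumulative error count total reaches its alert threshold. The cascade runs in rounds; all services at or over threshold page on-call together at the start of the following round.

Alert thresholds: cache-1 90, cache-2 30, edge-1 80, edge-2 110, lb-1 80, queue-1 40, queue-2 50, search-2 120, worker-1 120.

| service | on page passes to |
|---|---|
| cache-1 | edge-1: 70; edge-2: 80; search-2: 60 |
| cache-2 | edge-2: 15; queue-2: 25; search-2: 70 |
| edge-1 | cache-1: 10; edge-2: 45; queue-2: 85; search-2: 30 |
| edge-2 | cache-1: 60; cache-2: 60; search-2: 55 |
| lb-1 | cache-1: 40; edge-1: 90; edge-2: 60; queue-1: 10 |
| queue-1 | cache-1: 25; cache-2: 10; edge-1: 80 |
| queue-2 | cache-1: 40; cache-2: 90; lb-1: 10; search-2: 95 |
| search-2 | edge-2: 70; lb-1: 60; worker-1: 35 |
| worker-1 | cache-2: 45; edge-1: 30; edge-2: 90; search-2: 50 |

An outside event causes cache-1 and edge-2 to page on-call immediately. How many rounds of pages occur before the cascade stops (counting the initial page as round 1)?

Round 1 — cache-1, edge-2 page on-call (initial).
  cache-2: +60 → 60 ≥ 30
  edge-1: +70 → 70 < 80
  search-2: +60+55 → 115 < 120
Round 2 — cache-2 pages on-call.
  queue-2: +25 → 25 < 50
  search-2: +70 → 185 ≥ 120
Round 3 — search-2 pages on-call.
  lb-1: +60 → 60 < 80
  worker-1: +35 → 35 < 120
No further pages.

3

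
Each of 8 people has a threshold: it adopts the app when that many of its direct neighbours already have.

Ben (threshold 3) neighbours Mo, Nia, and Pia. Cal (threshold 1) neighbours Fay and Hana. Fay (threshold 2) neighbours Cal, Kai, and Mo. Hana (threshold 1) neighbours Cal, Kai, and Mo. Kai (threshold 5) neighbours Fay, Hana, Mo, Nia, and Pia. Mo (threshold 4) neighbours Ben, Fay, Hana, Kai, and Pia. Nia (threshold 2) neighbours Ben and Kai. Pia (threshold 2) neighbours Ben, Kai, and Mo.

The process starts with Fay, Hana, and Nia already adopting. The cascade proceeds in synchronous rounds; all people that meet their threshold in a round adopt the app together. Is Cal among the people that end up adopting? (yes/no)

yes

Round 1 — Fay, Hana, Nia adopt the app (initial).
Round 2 — checking thresholds:
  Ben: 1 of 3 neighbours < 3, not yet.
  Cal: 2 of 2 neighbours ≥ 1, adopts the app.
  Kai: 3 of 5 neighbours < 5, not yet.
  Mo: 2 of 5 neighbours < 4, not yet.
Round 3 — no new adoptions; cascade stops.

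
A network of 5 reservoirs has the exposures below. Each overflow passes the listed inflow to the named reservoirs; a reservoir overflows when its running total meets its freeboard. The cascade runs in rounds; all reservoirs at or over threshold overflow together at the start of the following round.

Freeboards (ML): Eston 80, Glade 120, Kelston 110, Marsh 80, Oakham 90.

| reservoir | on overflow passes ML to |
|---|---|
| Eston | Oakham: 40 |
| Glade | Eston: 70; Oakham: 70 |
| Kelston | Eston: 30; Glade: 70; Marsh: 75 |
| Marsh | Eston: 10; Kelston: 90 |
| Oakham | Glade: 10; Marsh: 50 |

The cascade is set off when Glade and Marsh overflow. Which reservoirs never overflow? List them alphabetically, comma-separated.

Kelston

Round 1 — Glade, Marsh overflow (initial).
  Eston: +70+10 → 80 ≥ 80
  Kelston: +90 → 90 < 110
  Oakham: +70 → 70 < 90
Round 2 — Eston overflows.
  Oakham: +40 → 110 ≥ 90
Round 3 — Oakham overflows.
No further overflows.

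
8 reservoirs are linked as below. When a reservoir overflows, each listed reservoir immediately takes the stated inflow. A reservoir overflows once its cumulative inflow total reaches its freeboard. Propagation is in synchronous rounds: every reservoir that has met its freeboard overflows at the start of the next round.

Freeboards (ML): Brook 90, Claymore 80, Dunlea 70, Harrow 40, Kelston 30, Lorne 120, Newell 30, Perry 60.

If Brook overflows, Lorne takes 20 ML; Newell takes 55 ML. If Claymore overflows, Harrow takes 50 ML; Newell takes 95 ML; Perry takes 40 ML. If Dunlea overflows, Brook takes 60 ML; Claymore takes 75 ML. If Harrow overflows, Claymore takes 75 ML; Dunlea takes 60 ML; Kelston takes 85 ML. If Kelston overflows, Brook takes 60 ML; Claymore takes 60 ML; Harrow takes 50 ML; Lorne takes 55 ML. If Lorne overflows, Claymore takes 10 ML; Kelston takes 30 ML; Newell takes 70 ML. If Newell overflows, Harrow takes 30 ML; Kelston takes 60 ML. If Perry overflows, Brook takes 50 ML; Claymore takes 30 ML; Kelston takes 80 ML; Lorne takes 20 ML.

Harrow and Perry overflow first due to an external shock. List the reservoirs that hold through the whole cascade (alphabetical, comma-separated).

Round 1 — Harrow, Perry overflow (initial).
  Brook: +50 → 50 < 90
  Claymore: +75+30 → 105 ≥ 80
  Dunlea: +60 → 60 < 70
  Kelston: +85+80 → 165 ≥ 30
  Lorne: +20 → 20 < 120
Round 2 — Claymore, Kelston overflow.
  Brook: +60 → 110 ≥ 90
  Lorne: +55 → 75 < 120
  Newell: +95 → 95 ≥ 30
Round 3 — Brook, Newell overflow.
  Lorne: +20 → 95 < 120
No further overflows.

Dunlea, Lorne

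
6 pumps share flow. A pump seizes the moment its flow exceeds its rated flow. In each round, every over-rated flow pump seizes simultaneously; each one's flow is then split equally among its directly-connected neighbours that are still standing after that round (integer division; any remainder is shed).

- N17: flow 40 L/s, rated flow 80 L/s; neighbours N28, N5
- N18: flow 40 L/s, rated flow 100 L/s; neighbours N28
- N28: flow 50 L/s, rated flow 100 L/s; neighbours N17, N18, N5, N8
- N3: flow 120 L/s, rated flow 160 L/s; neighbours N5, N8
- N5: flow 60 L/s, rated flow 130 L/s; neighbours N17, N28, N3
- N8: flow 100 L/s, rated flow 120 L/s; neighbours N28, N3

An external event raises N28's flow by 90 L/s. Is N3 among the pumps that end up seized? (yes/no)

Round 1 — N28 at 140 > 100. N28 seizes.
  N28 sheds 140 L/s to N17, N18, N5, N8: 35 each.
    N17: 40+35 = 75 ≤ 80
    N18: 40+35 = 75 ≤ 100
    N5: 60+35 = 95 ≤ 130
    N8: 100+35 = 135 > 120
Round 2 — N8 seizes.
  N8 sheds 135 L/s to N3: 135 each.
    N3: 120+135 = 255 > 160
Round 3 — N3 seizes.
  N3 sheds 255 L/s to N5: 255 each.
    N5: 95+255 = 350 > 130
Round 4 — N5 seizes.
  N5 sheds 350 L/s to N17: 350 each.
    N17: 75+350 = 425 > 80
Round 5 — N17 seizes.
  N17 sheds 425 L/s: no online neighbours, lost.
No further seizures.

yes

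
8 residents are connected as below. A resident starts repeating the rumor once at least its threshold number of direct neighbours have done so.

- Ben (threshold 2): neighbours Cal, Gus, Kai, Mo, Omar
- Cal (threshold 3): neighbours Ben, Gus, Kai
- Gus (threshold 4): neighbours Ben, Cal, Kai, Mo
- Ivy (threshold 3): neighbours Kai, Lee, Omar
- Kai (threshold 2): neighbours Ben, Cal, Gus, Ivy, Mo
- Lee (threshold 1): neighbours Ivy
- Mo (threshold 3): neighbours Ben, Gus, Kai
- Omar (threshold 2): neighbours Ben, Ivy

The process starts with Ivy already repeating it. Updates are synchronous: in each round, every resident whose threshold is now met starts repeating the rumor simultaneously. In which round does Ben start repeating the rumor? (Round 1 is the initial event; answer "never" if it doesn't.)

Round 1 — Ivy starts repeating the rumor (initial).
Round 2 — checking thresholds:
  Kai: 1 of 5 neighbours < 2, holds.
  Lee: 1 of 1 neighbours ≥ 1, starts repeating the rumor.
  Omar: 1 of 2 neighbours < 2, holds.
Round 3 — no new spreads; cascade stops.

never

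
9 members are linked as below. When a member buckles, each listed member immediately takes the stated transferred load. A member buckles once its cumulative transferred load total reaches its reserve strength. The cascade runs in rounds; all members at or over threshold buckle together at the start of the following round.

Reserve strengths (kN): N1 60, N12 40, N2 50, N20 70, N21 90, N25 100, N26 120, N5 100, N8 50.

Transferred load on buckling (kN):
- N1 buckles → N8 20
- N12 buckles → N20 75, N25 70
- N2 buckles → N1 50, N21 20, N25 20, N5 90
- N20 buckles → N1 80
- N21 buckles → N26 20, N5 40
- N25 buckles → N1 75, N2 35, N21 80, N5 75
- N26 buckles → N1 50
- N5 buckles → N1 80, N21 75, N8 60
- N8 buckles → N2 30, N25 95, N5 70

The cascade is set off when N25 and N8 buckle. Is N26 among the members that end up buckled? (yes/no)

no

Round 1 — N25, N8 buckle (initial).
  N1: +75 → 75 ≥ 60
  N2: +35+30 → 65 ≥ 50
  N21: +80 → 80 < 90
  N5: +75+70 → 145 ≥ 100
Round 2 — N1, N2, N5 buckle.
  N21: +20+75 → 175 ≥ 90
Round 3 — N21 buckles.
  N26: +20 → 20 < 120
No further bucklings.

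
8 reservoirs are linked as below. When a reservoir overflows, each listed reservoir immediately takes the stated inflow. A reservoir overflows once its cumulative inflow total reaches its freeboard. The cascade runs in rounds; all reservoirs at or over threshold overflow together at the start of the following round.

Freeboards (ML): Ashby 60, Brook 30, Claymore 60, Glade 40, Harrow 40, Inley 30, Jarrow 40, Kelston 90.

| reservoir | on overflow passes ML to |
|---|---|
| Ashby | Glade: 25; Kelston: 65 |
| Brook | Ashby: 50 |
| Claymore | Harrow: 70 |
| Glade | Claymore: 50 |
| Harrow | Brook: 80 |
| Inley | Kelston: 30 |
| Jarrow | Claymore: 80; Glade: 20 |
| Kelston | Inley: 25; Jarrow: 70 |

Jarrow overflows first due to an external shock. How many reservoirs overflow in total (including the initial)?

4

Round 1 — Jarrow overflows (initial).
  Claymore: +80 → 80 ≥ 60
  Glade: +20 → 20 < 40
Round 2 — Claymore overflows.
  Harrow: +70 → 70 ≥ 40
Round 3 — Harrow overflows.
  Brook: +80 → 80 ≥ 30
Round 4 — Brook overflows.
  Ashby: +50 → 50 < 60
No further overflows.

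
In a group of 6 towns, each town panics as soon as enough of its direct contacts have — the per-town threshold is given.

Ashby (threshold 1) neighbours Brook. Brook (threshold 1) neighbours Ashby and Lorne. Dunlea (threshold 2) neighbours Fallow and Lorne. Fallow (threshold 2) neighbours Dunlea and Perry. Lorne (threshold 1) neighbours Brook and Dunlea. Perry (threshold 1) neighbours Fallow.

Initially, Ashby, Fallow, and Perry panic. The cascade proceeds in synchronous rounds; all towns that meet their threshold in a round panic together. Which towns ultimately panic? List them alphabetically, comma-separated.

Ashby, Brook, Dunlea, Fallow, Lorne, Perry

Round 1 — Ashby, Fallow, Perry panic (initial).
Round 2 — checking thresholds:
  Brook: 1 of 2 neighbours ≥ 1, panics.
  Dunlea: 1 of 2 neighbours < 2, holds.
Round 3 — checking thresholds:
  Dunlea: 1 of 2 neighbours < 2, holds.
  Lorne: 1 of 2 neighbours ≥ 1, panics.
Round 4 — checking thresholds:
  Dunlea: 2 of 2 neighbours ≥ 2, panics.
Round 5 — no new panics; cascade stops.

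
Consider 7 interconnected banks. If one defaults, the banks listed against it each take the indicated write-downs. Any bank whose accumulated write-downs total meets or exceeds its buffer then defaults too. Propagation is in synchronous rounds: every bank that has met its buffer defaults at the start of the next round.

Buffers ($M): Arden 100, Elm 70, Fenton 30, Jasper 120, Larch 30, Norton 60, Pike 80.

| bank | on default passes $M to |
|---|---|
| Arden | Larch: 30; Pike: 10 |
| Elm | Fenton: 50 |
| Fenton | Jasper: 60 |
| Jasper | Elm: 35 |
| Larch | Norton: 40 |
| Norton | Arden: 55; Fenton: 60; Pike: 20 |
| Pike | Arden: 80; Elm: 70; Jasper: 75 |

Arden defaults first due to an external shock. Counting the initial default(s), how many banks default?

2

Round 1 — Arden defaults (initial).
  Larch: +30 → 30 ≥ 30
  Pike: +10 → 10 < 80
Round 2 — Larch defaults.
  Norton: +40 → 40 < 60
No further defaults.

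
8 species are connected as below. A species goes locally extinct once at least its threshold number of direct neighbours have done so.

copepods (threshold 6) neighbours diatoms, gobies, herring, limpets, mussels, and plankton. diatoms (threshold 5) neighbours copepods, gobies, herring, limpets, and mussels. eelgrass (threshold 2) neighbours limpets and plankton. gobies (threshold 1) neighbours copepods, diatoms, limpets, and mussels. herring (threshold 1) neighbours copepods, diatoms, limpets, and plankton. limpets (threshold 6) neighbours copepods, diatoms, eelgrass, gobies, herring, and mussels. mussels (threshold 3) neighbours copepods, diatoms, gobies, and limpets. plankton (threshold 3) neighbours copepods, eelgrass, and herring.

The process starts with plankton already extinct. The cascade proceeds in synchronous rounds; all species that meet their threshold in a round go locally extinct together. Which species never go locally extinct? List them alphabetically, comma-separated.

Round 1 — plankton goes locally extinct (initial).
Round 2 — checking thresholds:
  copepods: 1 of 6 neighbours < 6, below threshold.
  eelgrass: 1 of 2 neighbours < 2, below threshold.
  herring: 1 of 4 neighbours ≥ 1, goes locally extinct.
Round 3 — no new extinctions; cascade stops.

copepods, diatoms, eelgrass, gobies, limpets, mussels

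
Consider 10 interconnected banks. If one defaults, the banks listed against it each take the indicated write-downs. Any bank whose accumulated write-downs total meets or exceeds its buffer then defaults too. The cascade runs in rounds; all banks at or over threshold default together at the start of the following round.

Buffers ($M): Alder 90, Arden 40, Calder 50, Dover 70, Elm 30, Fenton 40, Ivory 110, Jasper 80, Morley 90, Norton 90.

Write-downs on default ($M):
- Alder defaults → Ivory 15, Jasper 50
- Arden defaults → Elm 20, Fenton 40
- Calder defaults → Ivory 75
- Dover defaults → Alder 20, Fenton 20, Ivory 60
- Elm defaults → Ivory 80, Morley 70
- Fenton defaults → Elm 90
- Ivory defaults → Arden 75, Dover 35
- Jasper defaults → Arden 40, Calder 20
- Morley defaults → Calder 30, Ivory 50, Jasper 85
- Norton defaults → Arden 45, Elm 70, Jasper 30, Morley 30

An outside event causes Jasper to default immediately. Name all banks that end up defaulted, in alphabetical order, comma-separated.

Round 1 — Jasper defaults (initial).
  Arden: +40 → 40 ≥ 40
  Calder: +20 → 20 < 50
Round 2 — Arden defaults.
  Elm: +20 → 20 < 30
  Fenton: +40 → 40 ≥ 40
Round 3 — Fenton defaults.
  Elm: +90 → 110 ≥ 30
Round 4 — Elm defaults.
  Ivory: +80 → 80 < 110
  Morley: +70 → 70 < 90
No further defaults.

Arden, Elm, Fenton, Jasper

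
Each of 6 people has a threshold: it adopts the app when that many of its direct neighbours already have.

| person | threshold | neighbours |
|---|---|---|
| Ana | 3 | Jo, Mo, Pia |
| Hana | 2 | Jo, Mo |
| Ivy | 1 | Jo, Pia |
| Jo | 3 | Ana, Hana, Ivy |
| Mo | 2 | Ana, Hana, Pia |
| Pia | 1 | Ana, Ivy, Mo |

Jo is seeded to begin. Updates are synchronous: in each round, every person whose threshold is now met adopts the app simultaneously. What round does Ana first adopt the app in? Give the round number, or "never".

Round 1 — Jo adopts the app (initial).
Round 2 — checking thresholds:
  Ana: 1 of 3 neighbours < 3, below threshold.
  Hana: 1 of 2 neighbours < 2, below threshold.
  Ivy: 1 of 2 neighbours ≥ 1, adopts the app.
Round 3 — checking thresholds:
  Ana: 1 of 3 neighbours < 3, below threshold.
  Hana: 1 of 2 neighbours < 2, below threshold.
  Pia: 1 of 3 neighbours ≥ 1, adopts the app.
Round 4 — no new adoptions; cascade stops.

never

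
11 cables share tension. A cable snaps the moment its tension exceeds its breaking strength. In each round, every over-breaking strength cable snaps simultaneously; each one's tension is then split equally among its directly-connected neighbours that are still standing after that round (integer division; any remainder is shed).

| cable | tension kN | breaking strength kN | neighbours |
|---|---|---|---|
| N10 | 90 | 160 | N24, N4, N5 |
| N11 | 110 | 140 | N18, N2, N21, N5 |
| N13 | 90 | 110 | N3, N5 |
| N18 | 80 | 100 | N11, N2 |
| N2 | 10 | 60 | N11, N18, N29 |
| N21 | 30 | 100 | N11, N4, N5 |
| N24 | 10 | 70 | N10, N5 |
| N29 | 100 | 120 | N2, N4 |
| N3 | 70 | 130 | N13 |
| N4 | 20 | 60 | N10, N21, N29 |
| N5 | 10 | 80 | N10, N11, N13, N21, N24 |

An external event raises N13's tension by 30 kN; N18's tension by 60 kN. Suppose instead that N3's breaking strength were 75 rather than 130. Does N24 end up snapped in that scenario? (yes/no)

yes

With N3's breaking strength at 75:
Round 1 — N13 at 120 > 110; N18 at 140 > 100. N13, N18 snap.
  N13 sheds 120 kN to N3, N5: 60 each.
    N3: 70+60 = 130 > 75
    N5: 10+60 = 70 ≤ 80
  N18 sheds 140 kN to N11, N2: 70 each.
    N11: 110+70 = 180 > 140
    N2: 10+70 = 80 > 60
Round 2 — N11, N2, N3 snap.
  N11 sheds 180 kN to N21, N5: 90 each.
    N21: 30+90 = 120 > 100
    N5: 70+90 = 160 > 80
  N2 sheds 80 kN to N29: 80 each.
    N29: 100+80 = 180 > 120
  N3 sheds 130 kN: no online neighbours, lost.
Round 3 — N21, N29, N5 snap.
  N21 sheds 120 kN to N4: 120 each.
    N4: 20+120 = 140 > 60
  N29 sheds 180 kN to N4: 180 each.
    N4: 140+180 = 320 > 60
  N5 sheds 160 kN to N10, N24: 80 each.
    N10: 90+80 = 170 > 160
    N24: 10+80 = 90 > 70
Round 4 — N10, N24, N4 snap.
  N10 sheds 170 kN: no online neighbours, lost.
  N24 sheds 90 kN: no online neighbours, lost.
  N4 sheds 320 kN: no online neighbours, lost.
No further breaks.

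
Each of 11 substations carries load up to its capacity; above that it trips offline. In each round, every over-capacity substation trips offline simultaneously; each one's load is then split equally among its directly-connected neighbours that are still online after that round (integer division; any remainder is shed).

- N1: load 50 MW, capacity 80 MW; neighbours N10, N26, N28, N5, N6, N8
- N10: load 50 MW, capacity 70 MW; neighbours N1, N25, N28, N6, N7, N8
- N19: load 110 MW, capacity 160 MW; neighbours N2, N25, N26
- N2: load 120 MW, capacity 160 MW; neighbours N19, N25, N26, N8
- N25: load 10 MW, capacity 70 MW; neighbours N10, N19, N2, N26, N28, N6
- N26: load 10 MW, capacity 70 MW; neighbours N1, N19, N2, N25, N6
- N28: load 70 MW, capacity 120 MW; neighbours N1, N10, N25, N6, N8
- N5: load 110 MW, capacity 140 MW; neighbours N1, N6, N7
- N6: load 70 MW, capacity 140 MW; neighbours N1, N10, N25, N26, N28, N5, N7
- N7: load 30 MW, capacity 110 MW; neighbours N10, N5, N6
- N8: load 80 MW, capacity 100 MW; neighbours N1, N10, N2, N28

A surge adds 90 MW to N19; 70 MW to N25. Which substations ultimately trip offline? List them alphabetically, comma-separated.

N1, N10, N19, N2, N25, N26, N28, N5, N6, N7, N8

Round 1 — N19 at 200 > 160; N25 at 80 > 70. N19, N25 trip offline.
  N19 sheds 200 MW to N2, N26: 100 each.
    N2: 120+100 = 220 > 160
    N26: 10+100 = 110 > 70
  N25 sheds 80 MW to N10, N2, N26, N28, N6: 16 each.
    N10: 50+16 = 66 ≤ 70
    N2: 220+16 = 236 > 160
    N26: 110+16 = 126 > 70
    N28: 70+16 = 86 ≤ 120
    N6: 70+16 = 86 ≤ 140
Round 2 — N2, N26 trip offline.
  N2 sheds 236 MW to N8: 236 each.
    N8: 80+236 = 316 > 100
  N26 sheds 126 MW to N1, N6: 63 each.
    N1: 50+63 = 113 > 80
    N6: 86+63 = 149 > 140
Round 3 — N1, N6, N8 trip offline.
  N1 sheds 113 MW to N10, N28, N5: 37 each (2 lost).
    N10: 66+37 = 103 > 70
    N28: 86+37 = 123 > 120
    N5: 110+37 = 147 > 140
  N6 sheds 149 MW to N10, N28, N5, N7: 37 each (1 lost).
    N10: 103+37 = 140 > 70
    N28: 123+37 = 160 > 120
    N5: 147+37 = 184 > 140
    N7: 30+37 = 67 ≤ 110
  N8 sheds 316 MW to N10, N28: 158 each.
    N10: 140+158 = 298 > 70
    N28: 160+158 = 318 > 120
Round 4 — N10, N28, N5 trip offline.
  N10 sheds 298 MW to N7: 298 each.
    N7: 67+298 = 365 > 110
  N28 sheds 318 MW: no online neighbours, lost.
  N5 sheds 184 MW to N7: 184 each.
    N7: 365+184 = 549 > 110
Round 5 — N7 trips offline.
  N7 sheds 549 MW: no online neighbours, lost.
No further trips.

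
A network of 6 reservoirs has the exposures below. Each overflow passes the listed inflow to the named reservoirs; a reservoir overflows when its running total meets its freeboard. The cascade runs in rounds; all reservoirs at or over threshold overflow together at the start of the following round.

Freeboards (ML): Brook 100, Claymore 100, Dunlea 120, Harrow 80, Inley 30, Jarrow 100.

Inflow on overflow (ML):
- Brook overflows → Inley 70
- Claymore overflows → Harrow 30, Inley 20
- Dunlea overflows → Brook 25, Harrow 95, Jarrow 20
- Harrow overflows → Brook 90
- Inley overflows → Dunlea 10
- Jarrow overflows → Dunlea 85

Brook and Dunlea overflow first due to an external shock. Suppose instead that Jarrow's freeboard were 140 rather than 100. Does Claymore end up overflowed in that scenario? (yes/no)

no

With Jarrow's freeboard at 140:
Round 1 — Brook, Dunlea overflow (initial).
  Harrow: +95 → 95 ≥ 80
  Inley: +70 → 70 ≥ 30
  Jarrow: +20 → 20 < 140
Round 2 — Harrow, Inley overflow.
No further overflows.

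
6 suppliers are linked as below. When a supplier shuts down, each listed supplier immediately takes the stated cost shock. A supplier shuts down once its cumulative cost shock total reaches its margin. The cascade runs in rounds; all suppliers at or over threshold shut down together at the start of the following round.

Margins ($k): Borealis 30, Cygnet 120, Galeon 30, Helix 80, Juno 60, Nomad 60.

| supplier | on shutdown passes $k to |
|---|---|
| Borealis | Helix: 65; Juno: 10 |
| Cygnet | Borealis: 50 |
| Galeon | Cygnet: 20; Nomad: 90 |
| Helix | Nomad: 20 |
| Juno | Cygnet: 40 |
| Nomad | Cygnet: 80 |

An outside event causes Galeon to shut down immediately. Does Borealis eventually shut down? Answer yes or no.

no

Round 1 — Galeon shuts down (initial).
  Cygnet: +20 → 20 < 120
  Nomad: +90 → 90 ≥ 60
Round 2 — Nomad shuts down.
  Cygnet: +80 → 100 < 120
No further shutdowns.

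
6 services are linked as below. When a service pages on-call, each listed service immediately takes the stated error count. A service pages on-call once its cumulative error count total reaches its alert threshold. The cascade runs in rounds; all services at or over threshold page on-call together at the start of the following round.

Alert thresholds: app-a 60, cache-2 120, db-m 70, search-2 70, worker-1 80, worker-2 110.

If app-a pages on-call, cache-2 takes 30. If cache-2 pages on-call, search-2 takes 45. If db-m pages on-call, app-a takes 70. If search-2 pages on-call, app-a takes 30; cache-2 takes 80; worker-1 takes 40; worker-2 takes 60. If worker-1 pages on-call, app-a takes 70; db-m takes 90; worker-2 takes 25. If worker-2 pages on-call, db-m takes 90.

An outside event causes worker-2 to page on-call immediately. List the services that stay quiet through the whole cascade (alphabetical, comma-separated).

Round 1 — worker-2 pages on-call (initial).
  db-m: +90 → 90 ≥ 70
Round 2 — db-m pages on-call.
  app-a: +70 → 70 ≥ 60
Round 3 — app-a pages on-call.
  cache-2: +30 → 30 < 120
No further pages.

cache-2, search-2, worker-1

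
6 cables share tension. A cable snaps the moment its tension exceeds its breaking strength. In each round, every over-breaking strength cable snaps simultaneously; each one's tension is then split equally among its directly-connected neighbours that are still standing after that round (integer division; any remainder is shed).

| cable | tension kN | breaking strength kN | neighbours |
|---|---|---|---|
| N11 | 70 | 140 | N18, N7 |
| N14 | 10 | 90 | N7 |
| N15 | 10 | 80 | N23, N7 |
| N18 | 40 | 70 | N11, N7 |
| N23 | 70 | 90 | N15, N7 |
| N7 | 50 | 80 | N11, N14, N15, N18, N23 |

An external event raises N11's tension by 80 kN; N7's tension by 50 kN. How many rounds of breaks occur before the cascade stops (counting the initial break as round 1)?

3

Round 1 — N11 at 150 > 140; N7 at 100 > 80. N11, N7 snap.
  N11 sheds 150 kN to N18: 150 each.
    N18: 40+150 = 190 > 70
  N7 sheds 100 kN to N14, N15, N18, N23: 25 each.
    N14: 10+25 = 35 ≤ 90
    N15: 10+25 = 35 ≤ 80
    N18: 190+25 = 215 > 70
    N23: 70+25 = 95 > 90
Round 2 — N18, N23 snap.
  N18 sheds 215 kN: no online neighbours, lost.
  N23 sheds 95 kN to N15: 95 each.
    N15: 35+95 = 130 > 80
Round 3 — N15 snaps.
  N15 sheds 130 kN: no online neighbours, lost.
No further breaks.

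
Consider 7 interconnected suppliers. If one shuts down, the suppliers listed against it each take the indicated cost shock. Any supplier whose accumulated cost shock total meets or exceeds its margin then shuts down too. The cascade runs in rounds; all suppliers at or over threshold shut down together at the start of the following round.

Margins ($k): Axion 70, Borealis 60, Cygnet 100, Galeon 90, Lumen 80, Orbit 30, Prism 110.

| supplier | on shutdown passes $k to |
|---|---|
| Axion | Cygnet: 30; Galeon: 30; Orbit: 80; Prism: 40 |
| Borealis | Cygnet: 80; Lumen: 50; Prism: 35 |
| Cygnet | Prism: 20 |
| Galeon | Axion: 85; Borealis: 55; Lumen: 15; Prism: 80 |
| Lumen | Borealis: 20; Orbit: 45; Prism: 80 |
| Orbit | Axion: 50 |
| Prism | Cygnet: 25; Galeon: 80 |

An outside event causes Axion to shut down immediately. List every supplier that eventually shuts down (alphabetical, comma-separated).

Round 1 — Axion shuts down (initial).
  Cygnet: +30 → 30 < 100
  Galeon: +30 → 30 < 90
  Orbit: +80 → 80 ≥ 30
  Prism: +40 → 40 < 110
Round 2 — Orbit shuts down.
No further shutdowns.

Axion, Orbit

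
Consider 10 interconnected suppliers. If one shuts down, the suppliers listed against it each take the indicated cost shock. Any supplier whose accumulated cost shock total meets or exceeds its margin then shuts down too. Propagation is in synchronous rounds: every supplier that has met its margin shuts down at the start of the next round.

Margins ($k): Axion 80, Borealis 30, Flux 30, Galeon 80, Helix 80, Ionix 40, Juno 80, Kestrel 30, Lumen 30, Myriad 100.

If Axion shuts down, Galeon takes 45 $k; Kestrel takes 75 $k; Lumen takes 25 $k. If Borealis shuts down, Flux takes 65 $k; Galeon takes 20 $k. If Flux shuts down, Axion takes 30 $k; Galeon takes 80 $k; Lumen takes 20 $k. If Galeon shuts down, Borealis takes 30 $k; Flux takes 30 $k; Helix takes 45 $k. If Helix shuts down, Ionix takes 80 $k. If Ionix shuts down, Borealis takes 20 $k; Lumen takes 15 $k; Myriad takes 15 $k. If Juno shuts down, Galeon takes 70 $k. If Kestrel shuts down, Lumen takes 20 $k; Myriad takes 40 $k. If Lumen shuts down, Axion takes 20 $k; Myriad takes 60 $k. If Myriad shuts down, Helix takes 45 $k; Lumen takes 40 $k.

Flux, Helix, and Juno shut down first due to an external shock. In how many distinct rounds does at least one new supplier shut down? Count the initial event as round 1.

3

Round 1 — Flux, Helix, Juno shut down (initial).
  Axion: +30 → 30 < 80
  Galeon: +80+70 → 150 ≥ 80
  Ionix: +80 → 80 ≥ 40
  Lumen: +20 → 20 < 30
Round 2 — Galeon, Ionix shut down.
  Borealis: +30+20 → 50 ≥ 30
  Lumen: +15 → 35 ≥ 30
  Myriad: +15 → 15 < 100
Round 3 — Borealis, Lumen shut down.
  Axion: +20 → 50 < 80
  Myriad: +60 → 75 < 100
No further shutdowns.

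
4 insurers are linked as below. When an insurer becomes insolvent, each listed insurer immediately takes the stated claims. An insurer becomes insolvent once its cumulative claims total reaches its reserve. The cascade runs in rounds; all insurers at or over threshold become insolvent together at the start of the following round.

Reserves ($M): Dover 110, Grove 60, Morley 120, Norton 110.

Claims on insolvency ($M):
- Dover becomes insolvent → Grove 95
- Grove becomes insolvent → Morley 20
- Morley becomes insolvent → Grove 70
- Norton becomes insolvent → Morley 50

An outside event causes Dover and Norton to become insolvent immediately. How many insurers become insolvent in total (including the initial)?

Round 1 — Dover, Norton become insolvent (initial).
  Grove: +95 → 95 ≥ 60
  Morley: +50 → 50 < 120
Round 2 — Grove becomes insolvent.
  Morley: +20 → 70 < 120
No further insolvencies.

3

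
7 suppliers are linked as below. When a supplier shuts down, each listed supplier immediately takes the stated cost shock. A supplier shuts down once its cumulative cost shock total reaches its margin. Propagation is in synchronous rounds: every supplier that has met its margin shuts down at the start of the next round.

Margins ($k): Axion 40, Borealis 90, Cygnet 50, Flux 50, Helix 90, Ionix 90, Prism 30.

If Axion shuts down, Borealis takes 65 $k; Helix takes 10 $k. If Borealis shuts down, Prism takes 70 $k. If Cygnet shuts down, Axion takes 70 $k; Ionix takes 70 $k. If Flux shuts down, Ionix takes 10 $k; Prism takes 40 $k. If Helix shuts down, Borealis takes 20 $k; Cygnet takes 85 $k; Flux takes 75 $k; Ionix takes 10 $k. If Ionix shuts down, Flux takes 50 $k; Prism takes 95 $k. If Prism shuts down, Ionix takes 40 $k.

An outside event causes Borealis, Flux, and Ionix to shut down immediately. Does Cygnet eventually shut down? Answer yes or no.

Round 1 — Borealis, Flux, Ionix shut down (initial).
  Prism: +70+40+95 → 205 ≥ 30
Round 2 — Prism shuts down.
No further shutdowns.

no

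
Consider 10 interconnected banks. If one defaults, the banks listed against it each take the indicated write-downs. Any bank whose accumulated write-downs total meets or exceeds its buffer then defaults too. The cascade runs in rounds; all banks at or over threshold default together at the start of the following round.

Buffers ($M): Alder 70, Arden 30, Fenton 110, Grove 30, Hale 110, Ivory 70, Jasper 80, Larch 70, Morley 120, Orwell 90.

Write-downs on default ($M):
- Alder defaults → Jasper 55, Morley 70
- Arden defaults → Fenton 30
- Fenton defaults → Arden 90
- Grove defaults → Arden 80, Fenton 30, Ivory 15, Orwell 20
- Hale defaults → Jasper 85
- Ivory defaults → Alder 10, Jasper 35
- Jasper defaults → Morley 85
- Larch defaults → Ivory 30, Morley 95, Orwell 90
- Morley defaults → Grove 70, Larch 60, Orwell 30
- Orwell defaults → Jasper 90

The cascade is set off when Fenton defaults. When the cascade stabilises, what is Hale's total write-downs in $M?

0

Round 1 — Fenton defaults (initial).
  Arden: +90 → 90 ≥ 30
Round 2 — Arden defaults.
No further defaults.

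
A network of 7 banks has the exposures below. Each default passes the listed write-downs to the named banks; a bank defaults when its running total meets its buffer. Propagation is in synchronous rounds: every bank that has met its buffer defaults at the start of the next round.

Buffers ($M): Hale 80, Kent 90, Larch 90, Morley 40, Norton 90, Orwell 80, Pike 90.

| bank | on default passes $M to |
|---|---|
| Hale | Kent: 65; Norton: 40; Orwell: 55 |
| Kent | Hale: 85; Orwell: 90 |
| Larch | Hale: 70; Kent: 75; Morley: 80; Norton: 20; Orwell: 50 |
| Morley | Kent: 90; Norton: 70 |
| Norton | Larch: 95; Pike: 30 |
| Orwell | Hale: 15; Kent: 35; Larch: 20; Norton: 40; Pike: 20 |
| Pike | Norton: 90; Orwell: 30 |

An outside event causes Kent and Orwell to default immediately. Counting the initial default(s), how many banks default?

3

Round 1 — Kent, Orwell default (initial).
  Hale: +85+15 → 100 ≥ 80
  Larch: +20 → 20 < 90
  Norton: +40 → 40 < 90
  Pike: +20 → 20 < 90
Round 2 — Hale defaults.
  Norton: +40 → 80 < 90
No further defaults.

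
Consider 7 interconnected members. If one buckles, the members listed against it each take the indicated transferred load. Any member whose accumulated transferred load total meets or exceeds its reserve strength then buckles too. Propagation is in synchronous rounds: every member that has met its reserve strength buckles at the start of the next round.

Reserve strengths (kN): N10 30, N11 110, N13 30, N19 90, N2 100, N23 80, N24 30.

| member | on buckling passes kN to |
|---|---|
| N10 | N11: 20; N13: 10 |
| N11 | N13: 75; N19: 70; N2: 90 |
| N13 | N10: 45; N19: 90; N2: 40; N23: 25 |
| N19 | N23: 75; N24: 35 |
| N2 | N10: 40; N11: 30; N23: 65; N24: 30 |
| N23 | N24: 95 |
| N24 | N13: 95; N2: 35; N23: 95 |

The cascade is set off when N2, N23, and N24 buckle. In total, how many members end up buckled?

6

Round 1 — N2, N23, N24 buckle (initial).
  N10: +40 → 40 ≥ 30
  N11: +30 → 30 < 110
  N13: +95 → 95 ≥ 30
Round 2 — N10, N13 buckle.
  N11: +20 → 50 < 110
  N19: +90 → 90 ≥ 90
Round 3 — N19 buckles.
No further bucklings.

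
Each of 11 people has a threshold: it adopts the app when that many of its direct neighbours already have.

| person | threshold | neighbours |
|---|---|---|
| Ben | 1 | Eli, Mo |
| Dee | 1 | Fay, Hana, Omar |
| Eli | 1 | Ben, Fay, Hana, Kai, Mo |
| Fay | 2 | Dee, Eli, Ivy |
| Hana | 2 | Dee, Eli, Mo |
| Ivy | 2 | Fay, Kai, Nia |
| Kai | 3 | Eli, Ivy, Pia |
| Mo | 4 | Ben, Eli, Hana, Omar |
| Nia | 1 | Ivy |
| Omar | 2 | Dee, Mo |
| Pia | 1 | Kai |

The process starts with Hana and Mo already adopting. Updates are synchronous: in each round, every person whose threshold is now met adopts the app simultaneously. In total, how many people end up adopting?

7

Round 1 — Hana, Mo adopt the app (initial).
Round 2 — checking thresholds:
  Ben: 1 of 2 neighbours ≥ 1, adopts the app.
  Dee: 1 of 3 neighbours ≥ 1, adopts the app.
  Eli: 2 of 5 neighbours ≥ 1, adopts the app.
  Omar: 1 of 2 neighbours < 2, holds.
Round 3 — checking thresholds:
  Fay: 2 of 3 neighbours ≥ 2, adopts the app.
  Kai: 1 of 3 neighbours < 3, holds.
  Omar: 2 of 2 neighbours ≥ 2, adopts the app.
Round 4 — no new adoptions; cascade stops.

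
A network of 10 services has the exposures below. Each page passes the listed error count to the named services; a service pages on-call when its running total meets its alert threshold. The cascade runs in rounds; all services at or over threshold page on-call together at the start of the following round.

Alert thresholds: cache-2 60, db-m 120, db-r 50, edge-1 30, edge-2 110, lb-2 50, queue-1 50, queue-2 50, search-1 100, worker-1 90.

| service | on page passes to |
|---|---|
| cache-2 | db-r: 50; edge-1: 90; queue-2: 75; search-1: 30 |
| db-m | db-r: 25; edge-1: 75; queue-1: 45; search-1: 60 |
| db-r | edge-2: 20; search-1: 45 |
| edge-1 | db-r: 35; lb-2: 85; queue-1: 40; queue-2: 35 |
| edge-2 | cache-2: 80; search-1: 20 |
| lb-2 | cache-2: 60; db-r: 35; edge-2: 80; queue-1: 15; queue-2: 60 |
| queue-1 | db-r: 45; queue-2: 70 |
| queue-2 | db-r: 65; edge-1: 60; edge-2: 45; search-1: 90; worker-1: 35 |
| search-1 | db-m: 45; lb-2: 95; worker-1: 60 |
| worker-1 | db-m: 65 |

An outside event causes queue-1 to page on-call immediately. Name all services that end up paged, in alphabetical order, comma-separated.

Round 1 — queue-1 pages on-call (initial).
  db-r: +45 → 45 < 50
  queue-2: +70 → 70 ≥ 50
Round 2 — queue-2 pages on-call.
  db-r: +65 → 110 ≥ 50
  edge-1: +60 → 60 ≥ 30
  edge-2: +45 → 45 < 110
  search-1: +90 → 90 < 100
  worker-1: +35 → 35 < 90
Round 3 — db-r, edge-1 page on-call.
  edge-2: +20 → 65 < 110
  lb-2: +85 → 85 ≥ 50
  search-1: +45 → 135 ≥ 100
Round 4 — lb-2, search-1 page on-call.
  cache-2: +60 → 60 ≥ 60
  db-m: +45 → 45 < 120
  edge-2: +80 → 145 ≥ 110
  worker-1: +60 → 95 ≥ 90
Round 5 — cache-2, edge-2, worker-1 page on-call.
  db-m: +65 → 110 < 120
No further pages.

cache-2, db-r, edge-1, edge-2, lb-2, queue-1, queue-2, search-1, worker-1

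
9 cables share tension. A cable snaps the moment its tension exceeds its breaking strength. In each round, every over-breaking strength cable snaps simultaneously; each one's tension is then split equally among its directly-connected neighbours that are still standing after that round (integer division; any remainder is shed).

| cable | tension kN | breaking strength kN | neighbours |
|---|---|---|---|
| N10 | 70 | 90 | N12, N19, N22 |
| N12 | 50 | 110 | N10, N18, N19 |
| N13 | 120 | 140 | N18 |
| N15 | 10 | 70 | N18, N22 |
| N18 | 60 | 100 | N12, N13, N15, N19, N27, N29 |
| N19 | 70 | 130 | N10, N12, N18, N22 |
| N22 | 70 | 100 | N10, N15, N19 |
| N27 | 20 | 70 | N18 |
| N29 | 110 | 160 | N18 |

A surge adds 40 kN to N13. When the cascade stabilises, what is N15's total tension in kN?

54

Round 1 — N13 at 160 > 140. N13 snaps.
  N13 sheds 160 kN to N18: 160 each.
    N18: 60+160 = 220 > 100
Round 2 — N18 snaps.
  N18 sheds 220 kN to N12, N15, N19, N27, N29: 44 each.
    N12: 50+44 = 94 ≤ 110
    N15: 10+44 = 54 ≤ 70
    N19: 70+44 = 114 ≤ 130
    N27: 20+44 = 64 ≤ 70
    N29: 110+44 = 154 ≤ 160
No further breaks.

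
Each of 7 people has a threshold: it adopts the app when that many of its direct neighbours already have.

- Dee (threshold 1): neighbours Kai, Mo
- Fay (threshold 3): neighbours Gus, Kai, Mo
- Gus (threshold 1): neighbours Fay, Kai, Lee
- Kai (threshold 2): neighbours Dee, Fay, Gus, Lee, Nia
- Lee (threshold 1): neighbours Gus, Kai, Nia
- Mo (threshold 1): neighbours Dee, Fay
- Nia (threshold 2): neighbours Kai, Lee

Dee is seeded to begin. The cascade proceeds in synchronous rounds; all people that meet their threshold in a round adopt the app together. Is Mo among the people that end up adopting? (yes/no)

yes

Round 1 — Dee adopts the app (initial).
Round 2 — checking thresholds:
  Kai: 1 of 5 neighbours < 2, below threshold.
  Mo: 1 of 2 neighbours ≥ 1, adopts the app.
Round 3 — no new adoptions; cascade stops.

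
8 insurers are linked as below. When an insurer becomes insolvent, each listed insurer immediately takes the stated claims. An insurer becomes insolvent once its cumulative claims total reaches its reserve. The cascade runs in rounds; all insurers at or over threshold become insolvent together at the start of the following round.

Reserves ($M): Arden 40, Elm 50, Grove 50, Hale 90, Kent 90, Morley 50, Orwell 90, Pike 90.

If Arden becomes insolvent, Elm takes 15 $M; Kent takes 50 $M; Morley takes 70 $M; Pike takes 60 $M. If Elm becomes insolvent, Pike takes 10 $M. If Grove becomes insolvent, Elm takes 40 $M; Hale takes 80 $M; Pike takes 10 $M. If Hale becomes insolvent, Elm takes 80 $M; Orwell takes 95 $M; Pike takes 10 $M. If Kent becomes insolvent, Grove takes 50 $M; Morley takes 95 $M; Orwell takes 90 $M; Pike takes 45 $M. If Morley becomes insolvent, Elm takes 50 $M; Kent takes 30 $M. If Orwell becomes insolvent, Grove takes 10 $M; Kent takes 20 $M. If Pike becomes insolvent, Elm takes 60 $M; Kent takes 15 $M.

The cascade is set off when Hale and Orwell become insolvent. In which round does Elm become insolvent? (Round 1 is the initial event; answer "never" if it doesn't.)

2

Round 1 — Hale, Orwell become insolvent (initial).
  Elm: +80 → 80 ≥ 50
  Grove: +10 → 10 < 50
  Kent: +20 → 20 < 90
  Pike: +10 → 10 < 90
Round 2 — Elm becomes insolvent.
  Pike: +10 → 20 < 90
No further insolvencies.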